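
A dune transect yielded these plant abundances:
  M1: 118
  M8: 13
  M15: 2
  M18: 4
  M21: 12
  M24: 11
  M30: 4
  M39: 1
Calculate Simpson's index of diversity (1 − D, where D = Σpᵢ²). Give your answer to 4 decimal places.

Total N = 118+13+2+4+12+11+4+1 = 165, so the proportions are 0.715152, 0.078788, 0.012121, 0.024242, 0.072727, 0.066667, 0.024242, 0.006061 (working shown to 6 dp, full precision carried).
D = 0.715152² + 0.078788² + 0.012121² + 0.024242² + 0.072727² + 0.066667² + 0.024242² + 0.006061² = 0.511442 + 0.006208 + 0.000147 + 0.000588 + 0.005289 + 0.004444 + 0.000588 + 0.000037 = 0.528742.
So 1 − D = 0.471258, i.e. 0.4713 to 4 decimal places.

0.4713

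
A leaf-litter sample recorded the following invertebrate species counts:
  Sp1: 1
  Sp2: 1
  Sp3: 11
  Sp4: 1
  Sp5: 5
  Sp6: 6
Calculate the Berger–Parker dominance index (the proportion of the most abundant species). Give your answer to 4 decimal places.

Total N = 1+1+11+1+5+6 = 25, so the proportions are 0.04, 0.04, 0.44, 0.04, 0.2, 0.24 (working shown to 6 dp, full precision carried).
The largest proportion is 0.44, i.e. d = 0.4400 to 4 decimal places.

0.4400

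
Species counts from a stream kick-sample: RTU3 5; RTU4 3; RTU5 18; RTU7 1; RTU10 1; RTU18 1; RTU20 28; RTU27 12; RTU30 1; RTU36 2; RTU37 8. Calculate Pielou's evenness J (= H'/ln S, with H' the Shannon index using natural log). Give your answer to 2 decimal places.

Total N = 5+3+18+1+1+1+28+12+1+2+8 = 80, so the proportions are 0.0625, 0.0375, 0.225, 0.0125, 0.0125, 0.0125, 0.35, 0.15, 0.0125, 0.025, 0.1 (working shown to 4 dp, full precision carried).
H' = −Σ pᵢ ln pᵢ = −((-0.1733) + (-0.1231) + (-0.3356) + (-0.0548) + (-0.0548) + (-0.0548) + (-0.3674) + (-0.2846) + (-0.0548) + (-0.0922) + (-0.2303)) = 1.8256.
With S = 11 species, ln S = 2.3979, so J = 1.8256/2.3979 = 0.7613, i.e. 0.76 to 2 decimal places.

0.76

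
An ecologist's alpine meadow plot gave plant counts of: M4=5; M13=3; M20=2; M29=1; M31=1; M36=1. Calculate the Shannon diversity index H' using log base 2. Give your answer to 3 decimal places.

Total N = 5+3+2+1+1+1 = 13, so the proportions are 0.38462, 0.23077, 0.15385, 0.07692, 0.07692, 0.07692 (working shown to 5 dp, full precision carried).
Each pᵢ log₂ pᵢ term: 0.38462×(-1.37851)=-0.53020, 0.23077×(-2.11548)=-0.48819, 0.15385×(-2.70044)=-0.41545, 0.07692×(-3.70044)=-0.28465, 0.07692×(-3.70044)=-0.28465, 0.07692×(-3.70044)=-0.28465.
Sum = -2.28778, so H' = 2.288.

2.288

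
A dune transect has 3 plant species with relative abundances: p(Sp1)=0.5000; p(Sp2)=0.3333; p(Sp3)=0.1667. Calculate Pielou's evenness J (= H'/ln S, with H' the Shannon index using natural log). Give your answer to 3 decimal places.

0.921

H' = −Σ pᵢ ln pᵢ = −((-0.34657) + (-0.36620) + (-0.29865)) = 1.01143 (working shown to 5 dp, full precision carried).
With S = 3 species, ln S = 1.09861, so J = 1.01143/1.09861 = 0.92064, i.e. 0.921 to 3 decimal places.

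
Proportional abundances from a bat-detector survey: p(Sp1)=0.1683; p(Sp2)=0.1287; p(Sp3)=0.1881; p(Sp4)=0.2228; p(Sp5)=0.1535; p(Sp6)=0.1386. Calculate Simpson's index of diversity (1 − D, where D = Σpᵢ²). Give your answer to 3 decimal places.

D = 0.1683² + 0.1287² + 0.1881² + 0.2228² + 0.1535² + 0.1386² = 0.02832 + 0.01656 + 0.03538 + 0.04964 + 0.02356 + 0.01921 = 0.17268 (working shown to 5 dp, full precision carried).
So 1 − D = 0.82732, i.e. 0.827 to 3 decimal places.

0.827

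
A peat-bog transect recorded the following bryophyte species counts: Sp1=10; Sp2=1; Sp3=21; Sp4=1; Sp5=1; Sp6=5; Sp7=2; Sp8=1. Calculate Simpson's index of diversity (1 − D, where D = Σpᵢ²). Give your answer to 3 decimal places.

0.675

Total N = 10+1+21+1+1+5+2+1 = 42, so the proportions are 0.2381, 0.02381, 0.5, 0.02381, 0.02381, 0.11905, 0.04762, 0.02381 (working shown to 5 dp, full precision carried).
D = 0.2381² + 0.02381² + 0.5² + 0.02381² + 0.02381² + 0.11905² + 0.04762² + 0.02381² = 0.05669 + 0.00057 + 0.25000 + 0.00057 + 0.00057 + 0.01417 + 0.00227 + 0.00057 = 0.32540.
So 1 − D = 0.67460, i.e. 0.675 to 3 decimal places.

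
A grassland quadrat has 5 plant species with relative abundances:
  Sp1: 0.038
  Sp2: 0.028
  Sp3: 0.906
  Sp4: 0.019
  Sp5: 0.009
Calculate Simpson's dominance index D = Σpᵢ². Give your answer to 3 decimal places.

D = 0.038² + 0.028² + 0.906² + 0.019² + 0.009² = 0.00144 + 0.00078 + 0.82084 + 0.00036 + 0.00008 = 0.82351 (working shown to 5 dp, full precision carried).
To 3 decimal places, D = 0.824.

0.824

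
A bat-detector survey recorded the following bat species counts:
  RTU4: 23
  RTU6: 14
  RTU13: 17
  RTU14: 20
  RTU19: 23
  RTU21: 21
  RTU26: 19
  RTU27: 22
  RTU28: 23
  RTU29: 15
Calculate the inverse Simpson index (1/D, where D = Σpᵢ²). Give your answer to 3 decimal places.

9.744

Total N = 23+14+17+20+23+21+19+22+23+15 = 197, so the proportions are 0.1167513, 0.071066, 0.0862944, 0.1015228, 0.1167513, 0.106599, 0.0964467, 0.1116751, 0.1167513, 0.0761421 (working shown to 7 dp, full precision carried).
D = 0.1167513² + 0.071066² + 0.0862944² + 0.1015228² + 0.1167513² + 0.106599² + 0.0964467² + 0.1116751² + 0.1167513² + 0.0761421² = 0.0136309 + 0.0050504 + 0.0074467 + 0.0103069 + 0.0136309 + 0.0113633 + 0.0093020 + 0.0124713 + 0.0136309 + 0.0057976 = 0.1026308.
So 1/D = 9.74366, i.e. 9.744 to 3 decimal places.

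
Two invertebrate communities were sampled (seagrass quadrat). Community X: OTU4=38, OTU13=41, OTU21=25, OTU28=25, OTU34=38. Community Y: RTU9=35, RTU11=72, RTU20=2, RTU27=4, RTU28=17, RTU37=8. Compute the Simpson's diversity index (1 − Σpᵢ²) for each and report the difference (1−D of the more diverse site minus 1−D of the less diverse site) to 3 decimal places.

0.147

Community X: N=167, proportions 0.22754, 0.24551, 0.1497, 0.1497, 0.22754, giving 1−D = 0.79135 (working shown to 5 dp, full precision carried).
Community Y: N=138, proportions 0.25362, 0.52174, 0.01449, 0.02899, 0.12319, 0.05797, giving 1−D = 0.64388.
Difference = |0.79135 − 0.64388| = 0.14747, i.e. 0.147 to 3 decimal places.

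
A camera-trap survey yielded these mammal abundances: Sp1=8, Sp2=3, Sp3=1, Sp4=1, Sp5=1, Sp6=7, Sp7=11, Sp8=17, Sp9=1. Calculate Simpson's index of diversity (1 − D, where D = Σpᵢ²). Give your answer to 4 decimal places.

0.7856

Total N = 8+3+1+1+1+7+11+17+1 = 50, so the proportions are 0.16, 0.06, 0.02, 0.02, 0.02, 0.14, 0.22, 0.34, 0.02 (working shown to 6 dp, full precision carried).
D = 0.16² + 0.06² + 0.02² + 0.02² + 0.02² + 0.14² + 0.22² + 0.34² + 0.02² = 0.025600 + 0.003600 + 0.000400 + 0.000400 + 0.000400 + 0.019600 + 0.048400 + 0.115600 + 0.000400 = 0.214400.
So 1 − D = 0.785600, i.e. 0.7856 to 4 decimal places.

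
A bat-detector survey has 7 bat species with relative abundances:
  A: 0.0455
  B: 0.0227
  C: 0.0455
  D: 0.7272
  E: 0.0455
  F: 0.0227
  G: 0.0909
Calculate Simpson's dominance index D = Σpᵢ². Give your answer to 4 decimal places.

0.5443

D = 0.0455² + 0.0227² + 0.0455² + 0.7272² + 0.0455² + 0.0227² + 0.0909² = 0.002070 + 0.000515 + 0.002070 + 0.528820 + 0.002070 + 0.000515 + 0.008263 = 0.544324 (working shown to 6 dp, full precision carried).
To 4 decimal places, D = 0.5443.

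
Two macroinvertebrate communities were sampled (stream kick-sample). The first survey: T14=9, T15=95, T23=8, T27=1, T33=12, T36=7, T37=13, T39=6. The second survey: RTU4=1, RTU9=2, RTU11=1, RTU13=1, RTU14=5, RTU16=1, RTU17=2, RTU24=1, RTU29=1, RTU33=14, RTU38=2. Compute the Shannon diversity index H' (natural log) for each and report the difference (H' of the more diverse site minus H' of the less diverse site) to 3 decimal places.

The first survey: N=151, proportions 0.0596026, 0.6291391, 0.0529801, 0.0066225, 0.0794702, 0.0463576, 0.0860927, 0.0397351, giving H' = 1.3314255 (working shown to 7 dp, full precision carried).
The second survey: N=31, proportions 0.0322581, 0.0645161, 0.0322581, 0.0322581, 0.1612903, 0.0322581, 0.0645161, 0.0322581, 0.0322581, 0.4516129, 0.0645161, giving H' = 1.8484106.
Difference = |1.3314255 − 1.8484106| = 0.5169851, i.e. 0.517 to 3 decimal places.

0.517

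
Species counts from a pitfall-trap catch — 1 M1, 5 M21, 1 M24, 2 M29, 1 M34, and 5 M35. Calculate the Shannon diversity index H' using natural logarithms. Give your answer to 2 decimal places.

1.54

Total N = 1+5+1+2+1+5 = 15, so the proportions are 0.0667, 0.3333, 0.0667, 0.1333, 0.0667, 0.3333 (working shown to 4 dp, full precision carried).
Each pᵢ ln pᵢ term: 0.0667×(-2.7081)=-0.1805, 0.3333×(-1.0986)=-0.3662, 0.0667×(-2.7081)=-0.1805, 0.1333×(-2.0149)=-0.2687, 0.0667×(-2.7081)=-0.1805, 0.3333×(-1.0986)=-0.3662.
Sum = -1.5427, so H' = 1.54.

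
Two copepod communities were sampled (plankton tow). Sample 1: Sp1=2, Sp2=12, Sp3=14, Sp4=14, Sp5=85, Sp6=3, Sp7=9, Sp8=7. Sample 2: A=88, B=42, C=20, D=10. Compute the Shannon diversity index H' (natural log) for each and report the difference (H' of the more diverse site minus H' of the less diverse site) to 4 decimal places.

0.3128

Sample 1: N=146, proportions 0.013699, 0.082192, 0.09589, 0.09589, 0.582192, 0.020548, 0.061644, 0.047945, giving H' = 1.425960 (working shown to 6 dp, full precision carried).
Sample 2: N=160, proportions 0.55, 0.2625, 0.125, 0.0625, giving H' = 1.113122.
Difference = |1.425960 − 1.113122| = 0.312838, i.e. 0.3128 to 4 decimal places.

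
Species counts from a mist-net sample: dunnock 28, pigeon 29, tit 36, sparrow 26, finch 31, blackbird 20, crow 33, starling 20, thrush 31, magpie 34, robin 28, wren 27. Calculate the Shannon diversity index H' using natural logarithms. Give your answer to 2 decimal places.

Total N = 28+29+36+26+31+20+33+20+31+34+28+27 = 343, so the proportions are 0.0816, 0.0845, 0.105, 0.0758, 0.0904, 0.0583, 0.0962, 0.0583, 0.0904, 0.0991, 0.0816, 0.0787 (working shown to 4 dp, full precision carried).
Each pᵢ ln pᵢ term: 0.0816×(-2.5055)=-0.2045, 0.0845×(-2.4704)=-0.2089, 0.105×(-2.2542)=-0.2366, 0.0758×(-2.5796)=-0.1955, 0.0904×(-2.4037)=-0.2172, 0.0583×(-2.8420)=-0.1657, 0.0962×(-2.3412)=-0.2252, 0.0583×(-2.8420)=-0.1657, 0.0904×(-2.4037)=-0.2172, 0.0991×(-2.3114)=-0.2291, 0.0816×(-2.5055)=-0.2045, 0.0787×(-2.5419)=-0.2001.
Sum = -2.4704, so H' = 2.47.

2.47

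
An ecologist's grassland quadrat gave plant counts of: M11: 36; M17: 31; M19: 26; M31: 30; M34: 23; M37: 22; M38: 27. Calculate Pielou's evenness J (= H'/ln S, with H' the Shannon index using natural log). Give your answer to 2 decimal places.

Total N = 36+31+26+30+23+22+27 = 195, so the proportions are 0.1846, 0.159, 0.1333, 0.1538, 0.1179, 0.1128, 0.1385 (working shown to 4 dp, full precision carried).
H' = −Σ pᵢ ln pᵢ = −((-0.3119) + (-0.2924) + (-0.2687) + (-0.2880) + (-0.2521) + (-0.2462) + (-0.2738)) = 1.9329.
With S = 7 species, ln S = 1.9459, so J = 1.9329/1.9459 = 0.9933, i.e. 0.99 to 2 decimal places.

0.99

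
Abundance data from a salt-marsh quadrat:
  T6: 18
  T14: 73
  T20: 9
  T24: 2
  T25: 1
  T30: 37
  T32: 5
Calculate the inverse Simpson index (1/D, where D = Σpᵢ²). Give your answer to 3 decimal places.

Total N = 18+73+9+2+1+37+5 = 145, so the proportions are 0.124138, 0.503448, 0.062069, 0.013793, 0.006897, 0.255172, 0.034483 (working shown to 6 dp, full precision carried).
D = 0.124138² + 0.503448² + 0.062069² + 0.013793² + 0.006897² + 0.255172² + 0.034483² = 0.015410 + 0.253460 + 0.003853 + 0.000190 + 0.000048 + 0.065113 + 0.001189 = 0.339263.
So 1/D = 2.94757, i.e. 2.948 to 3 decimal places.

2.948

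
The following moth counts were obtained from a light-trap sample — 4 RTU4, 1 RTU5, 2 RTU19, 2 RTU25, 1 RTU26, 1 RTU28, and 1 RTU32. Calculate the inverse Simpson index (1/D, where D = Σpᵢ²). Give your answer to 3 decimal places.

5.143

Total N = 4+1+2+2+1+1+1 = 12, so the proportions are 0.3333333, 0.0833333, 0.1666667, 0.1666667, 0.0833333, 0.0833333, 0.0833333 (working shown to 7 dp, full precision carried).
D = 0.3333333² + 0.0833333² + 0.1666667² + 0.1666667² + 0.0833333² + 0.0833333² + 0.0833333² = 0.1111111 + 0.0069444 + 0.0277778 + 0.0277778 + 0.0069444 + 0.0069444 + 0.0069444 = 0.1944444.
So 1/D = 5.14286, i.e. 5.143 to 3 decimal places.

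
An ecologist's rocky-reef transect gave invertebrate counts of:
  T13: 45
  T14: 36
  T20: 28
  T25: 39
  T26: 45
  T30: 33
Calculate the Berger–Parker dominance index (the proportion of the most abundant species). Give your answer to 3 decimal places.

Total N = 45+36+28+39+45+33 = 226, so the proportions are 0.19912, 0.15929, 0.12389, 0.17257, 0.19912, 0.14602 (working shown to 5 dp, full precision carried).
The largest proportion is 0.19912, i.e. d = 0.199 to 3 decimal places.

0.199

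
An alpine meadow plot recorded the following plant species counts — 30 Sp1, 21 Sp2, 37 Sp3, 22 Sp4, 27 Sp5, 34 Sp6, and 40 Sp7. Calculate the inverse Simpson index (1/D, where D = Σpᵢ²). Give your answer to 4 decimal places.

6.6658

Total N = 30+21+37+22+27+34+40 = 211, so the proportions are 0.14218009, 0.09952607, 0.17535545, 0.1042654, 0.12796209, 0.16113744, 0.18957346 (working shown to 8 dp, full precision carried).
D = 0.14218009² + 0.09952607² + 0.17535545² + 0.1042654² + 0.12796209² + 0.16113744² + 0.18957346² = 0.02021518 + 0.00990544 + 0.03074953 + 0.01087127 + 0.01637430 + 0.02596527 + 0.03593810 = 0.15001909.
So 1/D = 6.665818, i.e. 6.6658 to 4 decimal places.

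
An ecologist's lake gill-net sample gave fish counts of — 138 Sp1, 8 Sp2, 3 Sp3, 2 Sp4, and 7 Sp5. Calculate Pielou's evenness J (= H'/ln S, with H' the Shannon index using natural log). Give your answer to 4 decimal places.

0.3342

Total N = 138+8+3+2+7 = 158, so the proportions are 0.873418, 0.050633, 0.018987, 0.012658, 0.044304 (working shown to 6 dp, full precision carried).
H' = −Σ pᵢ ln pᵢ = −((-0.118210) + (-0.151046) + (-0.075265) + (-0.055309) + (-0.138081)) = 0.537911.
With S = 5 species, ln S = 1.609438, so J = 0.537911/1.609438 = 0.334223, i.e. 0.3342 to 4 decimal places.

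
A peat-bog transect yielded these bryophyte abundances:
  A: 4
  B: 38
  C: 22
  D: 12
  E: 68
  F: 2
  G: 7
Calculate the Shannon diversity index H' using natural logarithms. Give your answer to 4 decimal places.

1.4780

Total N = 4+38+22+12+68+2+7 = 153, so the proportions are 0.026144, 0.248366, 0.143791, 0.078431, 0.444444, 0.013072, 0.045752 (working shown to 6 dp, full precision carried).
Each pᵢ ln pᵢ term: 0.026144×(-3.644144)=-0.095272, 0.248366×(-1.392852)=-0.345937, 0.143791×(-1.939395)=-0.278867, 0.078431×(-2.545531)=-0.199650, 0.444444×(-0.810930)=-0.360413, 0.013072×(-4.337291)=-0.056697, 0.045752×(-3.084528)=-0.141122.
Sum = -1.477958, so H' = 1.4780.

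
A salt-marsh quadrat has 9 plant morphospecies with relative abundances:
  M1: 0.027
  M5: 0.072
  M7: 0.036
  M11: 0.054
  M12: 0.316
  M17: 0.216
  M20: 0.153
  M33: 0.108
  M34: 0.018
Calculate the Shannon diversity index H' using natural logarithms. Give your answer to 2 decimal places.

1.86

Each pᵢ ln pᵢ term (working shown to 4 dp, full precision carried): 0.027×(-3.6119)=-0.0975, 0.072×(-2.6311)=-0.1894, 0.036×(-3.3242)=-0.1197, 0.054×(-2.9188)=-0.1576, 0.316×(-1.1520)=-0.3640, 0.216×(-1.5325)=-0.3310, 0.153×(-1.8773)=-0.2872, 0.108×(-2.2256)=-0.2404, 0.018×(-4.0174)=-0.0723.
Sum = -1.8592, so H' = 1.86.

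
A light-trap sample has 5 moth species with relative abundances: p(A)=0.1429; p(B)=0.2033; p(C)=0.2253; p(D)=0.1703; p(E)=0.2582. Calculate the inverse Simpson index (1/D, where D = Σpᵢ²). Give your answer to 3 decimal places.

D = 0.1429² + 0.2033² + 0.2253² + 0.1703² + 0.2582² = 0.0204204 + 0.0413309 + 0.0507601 + 0.0290021 + 0.0666672 = 0.2081807 (working shown to 7 dp, full precision carried).
So 1/D = 4.80352, i.e. 4.804 to 3 decimal places.

4.804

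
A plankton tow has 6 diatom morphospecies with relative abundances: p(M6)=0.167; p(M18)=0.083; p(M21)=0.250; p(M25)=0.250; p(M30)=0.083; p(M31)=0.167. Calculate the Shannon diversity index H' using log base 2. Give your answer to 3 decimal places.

2.458

Each pᵢ log₂ pᵢ term (working shown to 5 dp, full precision carried): 0.167×(-2.58208)=-0.43121, 0.083×(-3.59074)=-0.29803, 0.25×(-2.00000)=-0.50000, 0.25×(-2.00000)=-0.50000, 0.083×(-3.59074)=-0.29803, 0.167×(-2.58208)=-0.43121.
Sum = -2.45848, so H' = 2.458.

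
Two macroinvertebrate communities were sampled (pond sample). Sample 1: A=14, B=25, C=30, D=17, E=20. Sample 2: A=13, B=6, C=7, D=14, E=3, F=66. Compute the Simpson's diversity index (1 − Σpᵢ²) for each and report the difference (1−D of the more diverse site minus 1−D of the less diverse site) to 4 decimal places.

0.1908

Sample 1: N=106, proportions 0.132075, 0.235849, 0.283019, 0.160377, 0.188679, giving 1−D = 0.785511 (working shown to 6 dp, full precision carried).
Sample 2: N=109, proportions 0.119266, 0.055046, 0.06422, 0.12844, 0.027523, 0.605505, giving 1−D = 0.594731.
Difference = |0.785511 − 0.594731| = 0.190780, i.e. 0.1908 to 4 decimal places.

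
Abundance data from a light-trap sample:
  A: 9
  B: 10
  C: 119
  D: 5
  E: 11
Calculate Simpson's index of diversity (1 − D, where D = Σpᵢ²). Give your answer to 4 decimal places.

Total N = 9+10+119+5+11 = 154, so the proportions are 0.058442, 0.064935, 0.772727, 0.032468, 0.071429 (working shown to 6 dp, full precision carried).
D = 0.058442² + 0.064935² + 0.772727² + 0.032468² + 0.071429² = 0.003415 + 0.004217 + 0.597107 + 0.001054 + 0.005102 = 0.610896.
So 1 − D = 0.389104, i.e. 0.3891 to 4 decimal places.

0.3891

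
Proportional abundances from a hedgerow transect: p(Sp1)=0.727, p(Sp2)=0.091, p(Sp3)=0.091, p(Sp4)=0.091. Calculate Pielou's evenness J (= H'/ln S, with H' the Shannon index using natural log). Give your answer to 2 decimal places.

H' = −Σ pᵢ ln pᵢ = −((-0.2318) + (-0.2181) + (-0.2181) + (-0.2181)) = 0.8861 (working shown to 4 dp, full precision carried).
With S = 4 species, ln S = 1.3863, so J = 0.8861/1.3863 = 0.6392, i.e. 0.64 to 2 decimal places.

0.64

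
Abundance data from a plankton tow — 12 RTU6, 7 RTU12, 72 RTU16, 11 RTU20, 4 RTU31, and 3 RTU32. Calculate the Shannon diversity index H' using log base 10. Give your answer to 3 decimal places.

0.497

Total N = 12+7+72+11+4+3 = 109, so the proportions are 0.11009, 0.06422, 0.66055, 0.10092, 0.0367, 0.02752 (working shown to 5 dp, full precision carried).
Each pᵢ log₁₀ pᵢ term: 0.11009×(-0.95825)=-0.10549, 0.06422×(-1.19233)=-0.07657, 0.66055×(-0.18009)=-0.11896, 0.10092×(-0.99603)=-0.10052, 0.0367×(-1.43537)=-0.05267, 0.02752×(-1.56031)=-0.04294.
Sum = -0.49716, so H' = 0.497.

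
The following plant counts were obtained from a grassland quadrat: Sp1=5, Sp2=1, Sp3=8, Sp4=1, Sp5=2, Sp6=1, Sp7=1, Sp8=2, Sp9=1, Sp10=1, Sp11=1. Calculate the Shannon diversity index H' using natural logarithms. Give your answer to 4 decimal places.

Total N = 5+1+8+1+2+1+1+2+1+1+1 = 24, so the proportions are 0.208333, 0.041667, 0.333333, 0.041667, 0.083333, 0.041667, 0.041667, 0.083333, 0.041667, 0.041667, 0.041667 (working shown to 6 dp, full precision carried).
Each pᵢ ln pᵢ term: 0.208333×(-1.568616)=-0.326795, 0.041667×(-3.178054)=-0.132419, 0.333333×(-1.098612)=-0.366204, 0.041667×(-3.178054)=-0.132419, 0.083333×(-2.484907)=-0.207076, 0.041667×(-3.178054)=-0.132419, 0.041667×(-3.178054)=-0.132419, 0.083333×(-2.484907)=-0.207076, 0.041667×(-3.178054)=-0.132419, 0.041667×(-3.178054)=-0.132419, 0.041667×(-3.178054)=-0.132419.
Sum = -2.034083, so H' = 2.0341.

2.0341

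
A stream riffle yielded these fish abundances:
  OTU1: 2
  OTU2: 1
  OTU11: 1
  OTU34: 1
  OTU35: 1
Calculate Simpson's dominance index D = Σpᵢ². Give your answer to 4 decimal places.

0.2222

Total N = 2+1+1+1+1 = 6, so the proportions are 0.333333, 0.166667, 0.166667, 0.166667, 0.166667 (working shown to 6 dp, full precision carried).
D = 0.333333² + 0.166667² + 0.166667² + 0.166667² + 0.166667² = 0.111111 + 0.027778 + 0.027778 + 0.027778 + 0.027778 = 0.222222.
To 4 decimal places, D = 0.2222.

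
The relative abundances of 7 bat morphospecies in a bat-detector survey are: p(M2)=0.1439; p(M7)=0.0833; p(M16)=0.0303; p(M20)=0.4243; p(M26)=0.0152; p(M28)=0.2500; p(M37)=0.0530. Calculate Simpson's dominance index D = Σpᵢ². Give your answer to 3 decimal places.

0.274

D = 0.1439² + 0.0833² + 0.0303² + 0.4243² + 0.0152² + 0.25² + 0.053² = 0.02071 + 0.00694 + 0.00092 + 0.18003 + 0.00023 + 0.06250 + 0.00281 = 0.27413 (working shown to 5 dp, full precision carried).
To 3 decimal places, D = 0.274.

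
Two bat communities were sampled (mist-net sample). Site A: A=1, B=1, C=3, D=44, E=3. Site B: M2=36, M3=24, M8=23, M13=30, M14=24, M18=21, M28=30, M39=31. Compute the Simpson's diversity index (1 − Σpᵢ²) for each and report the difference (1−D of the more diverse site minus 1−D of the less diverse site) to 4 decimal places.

0.5945

Site A: N=52, proportions 0.019231, 0.019231, 0.057692, 0.846154, 0.057692, giving 1−D = 0.276627 (working shown to 6 dp, full precision carried).
Site B: N=219, proportions 0.164384, 0.109589, 0.105023, 0.136986, 0.109589, 0.09589, 0.136986, 0.141553, giving 1−D = 0.871166.
Difference = |0.276627 − 0.871166| = 0.594539, i.e. 0.5945 to 4 decimal places.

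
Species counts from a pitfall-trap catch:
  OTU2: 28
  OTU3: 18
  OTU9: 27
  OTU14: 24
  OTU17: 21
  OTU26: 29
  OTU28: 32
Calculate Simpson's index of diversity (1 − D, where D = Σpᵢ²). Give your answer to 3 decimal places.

0.853

Total N = 28+18+27+24+21+29+32 = 179, so the proportions are 0.15642, 0.10056, 0.15084, 0.13408, 0.11732, 0.16201, 0.17877 (working shown to 5 dp, full precision carried).
D = 0.15642² + 0.10056² + 0.15084² + 0.13408² + 0.11732² + 0.16201² + 0.17877² = 0.02447 + 0.01011 + 0.02275 + 0.01798 + 0.01376 + 0.02625 + 0.03196 = 0.14728.
So 1 − D = 0.85272, i.e. 0.853 to 3 decimal places.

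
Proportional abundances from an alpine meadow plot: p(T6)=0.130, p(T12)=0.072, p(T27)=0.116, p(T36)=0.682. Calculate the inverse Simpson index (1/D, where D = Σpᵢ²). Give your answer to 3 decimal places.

D = 0.13² + 0.072² + 0.116² + 0.682² = 0.016900 + 0.005184 + 0.013456 + 0.465124 = 0.500664 (working shown to 6 dp, full precision carried).
So 1/D = 1.99735, i.e. 1.997 to 3 decimal places.

1.997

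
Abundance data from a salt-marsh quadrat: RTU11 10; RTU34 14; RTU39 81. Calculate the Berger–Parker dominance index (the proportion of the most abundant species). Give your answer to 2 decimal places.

0.77

Total N = 10+14+81 = 105, so the proportions are 0.0952, 0.1333, 0.7714 (working shown to 4 dp, full precision carried).
The largest proportion is 0.7714, i.e. d = 0.77 to 2 decimal places.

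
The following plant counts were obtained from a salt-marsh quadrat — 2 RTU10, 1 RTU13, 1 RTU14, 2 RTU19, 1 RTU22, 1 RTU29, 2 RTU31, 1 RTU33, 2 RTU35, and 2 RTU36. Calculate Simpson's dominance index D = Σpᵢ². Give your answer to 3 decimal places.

0.111

Total N = 2+1+1+2+1+1+2+1+2+2 = 15, so the proportions are 0.13333, 0.06667, 0.06667, 0.13333, 0.06667, 0.06667, 0.13333, 0.06667, 0.13333, 0.13333 (working shown to 5 dp, full precision carried).
D = 0.13333² + 0.06667² + 0.06667² + 0.13333² + 0.06667² + 0.06667² + 0.13333² + 0.06667² + 0.13333² + 0.13333² = 0.01778 + 0.00444 + 0.00444 + 0.01778 + 0.00444 + 0.00444 + 0.01778 + 0.00444 + 0.01778 + 0.01778 = 0.11111.
To 3 decimal places, D = 0.111.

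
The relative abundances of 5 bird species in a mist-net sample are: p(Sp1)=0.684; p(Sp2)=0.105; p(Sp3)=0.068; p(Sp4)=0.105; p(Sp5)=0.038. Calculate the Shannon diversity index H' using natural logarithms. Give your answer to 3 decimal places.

Each pᵢ ln pᵢ term (working shown to 5 dp, full precision carried): 0.684×(-0.37980)=-0.25978, 0.105×(-2.25379)=-0.23665, 0.068×(-2.68825)=-0.18280, 0.105×(-2.25379)=-0.23665, 0.038×(-3.27017)=-0.12427.
Sum = -1.04015, so H' = 1.040.

1.040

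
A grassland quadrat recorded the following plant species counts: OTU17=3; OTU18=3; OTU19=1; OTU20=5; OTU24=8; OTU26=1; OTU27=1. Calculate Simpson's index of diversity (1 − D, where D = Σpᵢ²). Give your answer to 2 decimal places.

Total N = 3+3+1+5+8+1+1 = 22, so the proportions are 0.1364, 0.1364, 0.0455, 0.2273, 0.3636, 0.0455, 0.0455 (working shown to 4 dp, full precision carried).
D = 0.1364² + 0.1364² + 0.0455² + 0.2273² + 0.3636² + 0.0455² + 0.0455² = 0.0186 + 0.0186 + 0.0021 + 0.0517 + 0.1322 + 0.0021 + 0.0021 = 0.2273.
So 1 − D = 0.7727, i.e. 0.77 to 2 decimal places.

0.77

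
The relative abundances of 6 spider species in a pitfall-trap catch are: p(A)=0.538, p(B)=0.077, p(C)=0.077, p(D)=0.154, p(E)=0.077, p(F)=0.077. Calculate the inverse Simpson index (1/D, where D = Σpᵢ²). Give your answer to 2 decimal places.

D = 0.538² + 0.077² + 0.077² + 0.154² + 0.077² + 0.077² = 0.28944 + 0.00593 + 0.00593 + 0.02372 + 0.00593 + 0.00593 = 0.33688 (working shown to 5 dp, full precision carried).
So 1/D = 2.9685, i.e. 2.97 to 2 decimal places.

2.97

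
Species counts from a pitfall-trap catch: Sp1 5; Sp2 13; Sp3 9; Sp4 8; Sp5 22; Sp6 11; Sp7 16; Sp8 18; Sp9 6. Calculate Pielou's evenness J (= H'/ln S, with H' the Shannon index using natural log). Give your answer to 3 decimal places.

Total N = 5+13+9+8+22+11+16+18+6 = 108, so the proportions are 0.0463, 0.12037, 0.08333, 0.07407, 0.2037, 0.10185, 0.14815, 0.16667, 0.05556 (working shown to 5 dp, full precision carried).
H' = −Σ pᵢ ln pᵢ = −((-0.14225) + (-0.25485) + (-0.20708) + (-0.19279) + (-0.32411) + (-0.23265) + (-0.28290) + (-0.29863) + (-0.16058)) = 2.09583.
With S = 9 species, ln S = 2.19722, so J = 2.09583/2.19722 = 0.95385, i.e. 0.954 to 3 decimal places.

0.954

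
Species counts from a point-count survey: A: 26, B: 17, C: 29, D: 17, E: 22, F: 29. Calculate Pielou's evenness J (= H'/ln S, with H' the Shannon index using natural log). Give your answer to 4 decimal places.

0.9866

Total N = 26+17+29+17+22+29 = 140, so the proportions are 0.185714, 0.121429, 0.207143, 0.121429, 0.157143, 0.207143 (working shown to 6 dp, full precision carried).
H' = −Σ pᵢ ln pᵢ = −((-0.312659) + (-0.256024) + (-0.326115) + (-0.256024) + (-0.290809) + (-0.326115)) = 1.767743.
With S = 6 species, ln S = 1.791759, so J = 1.767743/1.791759 = 0.986596, i.e. 0.9866 to 4 decimal places.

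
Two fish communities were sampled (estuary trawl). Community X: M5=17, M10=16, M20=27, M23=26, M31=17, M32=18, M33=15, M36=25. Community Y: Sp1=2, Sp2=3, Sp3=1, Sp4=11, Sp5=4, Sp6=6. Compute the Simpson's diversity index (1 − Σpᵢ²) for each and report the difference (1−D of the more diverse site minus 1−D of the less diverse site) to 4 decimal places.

Community X: N=161, proportions 0.1055901, 0.0993789, 0.1677019, 0.1614907, 0.1055901, 0.1118012, 0.0931677, 0.1552795, giving 1−D = 0.8683307 (working shown to 7 dp, full precision carried).
Community Y: N=27, proportions 0.0740741, 0.1111111, 0.037037, 0.4074074, 0.1481481, 0.2222222, giving 1−D = 0.7434842.
Difference = |0.8683307 − 0.7434842| = 0.1248465, i.e. 0.1248 to 4 decimal places.

0.1248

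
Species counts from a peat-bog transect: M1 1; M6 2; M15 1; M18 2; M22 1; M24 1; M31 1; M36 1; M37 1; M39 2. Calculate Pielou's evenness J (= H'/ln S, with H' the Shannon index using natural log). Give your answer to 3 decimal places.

0.975

Total N = 1+2+1+2+1+1+1+1+1+2 = 13, so the proportions are 0.07692, 0.15385, 0.07692, 0.15385, 0.07692, 0.07692, 0.07692, 0.07692, 0.07692, 0.15385 (working shown to 5 dp, full precision carried).
H' = −Σ pᵢ ln pᵢ = −((-0.19730) + (-0.28797) + (-0.19730) + (-0.28797) + (-0.19730) + (-0.19730) + (-0.19730) + (-0.19730) + (-0.19730) + (-0.28797)) = 2.24504.
With S = 10 species, ln S = 2.30259, so J = 2.24504/2.30259 = 0.97501, i.e. 0.975 to 3 decimal places.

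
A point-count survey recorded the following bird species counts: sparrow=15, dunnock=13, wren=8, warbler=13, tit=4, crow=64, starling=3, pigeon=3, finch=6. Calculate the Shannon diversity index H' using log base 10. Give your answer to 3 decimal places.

Total N = 15+13+8+13+4+64+3+3+6 = 129, so the proportions are 0.11628, 0.10078, 0.06202, 0.10078, 0.03101, 0.49612, 0.02326, 0.02326, 0.04651 (working shown to 5 dp, full precision carried).
Each pᵢ log₁₀ pᵢ term: 0.11628×(-0.93450)=-0.10866, 0.10078×(-0.99665)=-0.10044, 0.06202×(-1.20750)=-0.07488, 0.10078×(-0.99665)=-0.10044, 0.03101×(-1.50853)=-0.04678, 0.49612×(-0.30441)=-0.15102, 0.02326×(-1.63347)=-0.03799, 0.02326×(-1.63347)=-0.03799, 0.04651×(-1.33244)=-0.06197.
Sum = -0.72017, so H' = 0.720.

0.720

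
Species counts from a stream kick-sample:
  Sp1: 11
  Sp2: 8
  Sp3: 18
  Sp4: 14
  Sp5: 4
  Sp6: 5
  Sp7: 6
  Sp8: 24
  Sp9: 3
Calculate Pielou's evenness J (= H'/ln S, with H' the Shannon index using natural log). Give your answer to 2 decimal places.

Total N = 11+8+18+14+4+5+6+24+3 = 93, so the proportions are 0.1183, 0.086, 0.1935, 0.1505, 0.043, 0.0538, 0.0645, 0.2581, 0.0323 (working shown to 4 dp, full precision carried).
H' = −Σ pᵢ ln pᵢ = −((-0.2525) + (-0.2110) + (-0.3179) + (-0.2850) + (-0.1353) + (-0.1572) + (-0.1768) + (-0.3496) + (-0.1108)) = 1.9961.
With S = 9 species, ln S = 2.1972, so J = 1.9961/2.1972 = 0.9084, i.e. 0.91 to 2 decimal places.

0.91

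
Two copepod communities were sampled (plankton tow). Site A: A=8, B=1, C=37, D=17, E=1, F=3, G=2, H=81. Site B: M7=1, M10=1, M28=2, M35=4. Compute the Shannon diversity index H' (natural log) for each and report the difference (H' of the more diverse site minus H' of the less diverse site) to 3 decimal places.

0.071

Site A: N=150, proportions 0.0533333, 0.0066667, 0.2466667, 0.1133333, 0.0066667, 0.02, 0.0133333, 0.54, giving H' = 1.2837244 (working shown to 7 dp, full precision carried).
Site B: N=8, proportions 0.125, 0.125, 0.25, 0.5, giving H' = 1.2130076.
Difference = |1.2837244 − 1.2130076| = 0.0707168, i.e. 0.071 to 3 decimal places.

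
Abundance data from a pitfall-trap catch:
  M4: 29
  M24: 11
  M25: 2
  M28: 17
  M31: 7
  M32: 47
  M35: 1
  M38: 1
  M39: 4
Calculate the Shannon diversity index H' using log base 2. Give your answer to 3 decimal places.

Total N = 29+11+2+17+7+47+1+1+4 = 119, so the proportions are 0.2437, 0.09244, 0.01681, 0.14286, 0.05882, 0.39496, 0.0084, 0.0084, 0.03361 (working shown to 5 dp, full precision carried).
Each pᵢ log₂ pᵢ term: 0.2437×(-2.03684)=-0.49637, 0.09244×(-3.43539)=-0.31756, 0.01681×(-5.89482)=-0.09907, 0.14286×(-2.80735)=-0.40105, 0.05882×(-4.08746)=-0.24044, 0.39496×(-1.34023)=-0.52933, 0.0084×(-6.89482)=-0.05794, 0.0084×(-6.89482)=-0.05794, 0.03361×(-4.89482)=-0.16453.
Sum = -2.36424, so H' = 2.364.

2.364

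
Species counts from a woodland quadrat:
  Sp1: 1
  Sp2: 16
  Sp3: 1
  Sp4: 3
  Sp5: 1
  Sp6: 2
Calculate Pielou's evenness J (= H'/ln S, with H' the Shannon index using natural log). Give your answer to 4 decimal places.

0.6332

Total N = 1+16+1+3+1+2 = 24, so the proportions are 0.041667, 0.666667, 0.041667, 0.125, 0.041667, 0.083333 (working shown to 6 dp, full precision carried).
H' = −Σ pᵢ ln pᵢ = −((-0.132419) + (-0.270310) + (-0.132419) + (-0.259930) + (-0.132419) + (-0.207076)) = 1.134573.
With S = 6 species, ln S = 1.791759, so J = 1.134573/1.791759 = 0.633217, i.e. 0.6332 to 4 decimal places.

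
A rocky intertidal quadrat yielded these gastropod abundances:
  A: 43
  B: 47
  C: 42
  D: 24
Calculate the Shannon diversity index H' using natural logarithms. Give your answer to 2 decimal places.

Total N = 43+47+42+24 = 156, so the proportions are 0.2756, 0.3013, 0.2692, 0.1538 (working shown to 4 dp, full precision carried).
Each pᵢ ln pᵢ term: 0.2756×(-1.2887)=-0.3552, 0.3013×(-1.1997)=-0.3615, 0.2692×(-1.3122)=-0.3533, 0.1538×(-1.8718)=-0.2880.
Sum = -1.3579, so H' = 1.36.

1.36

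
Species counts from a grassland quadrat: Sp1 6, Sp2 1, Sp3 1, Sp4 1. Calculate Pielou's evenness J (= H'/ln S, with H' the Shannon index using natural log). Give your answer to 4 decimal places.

0.7233

Total N = 6+1+1+1 = 9, so the proportions are 0.666667, 0.111111, 0.111111, 0.111111 (working shown to 6 dp, full precision carried).
H' = −Σ pᵢ ln pᵢ = −((-0.270310) + (-0.244136) + (-0.244136) + (-0.244136)) = 1.002718.
With S = 4 species, ln S = 1.386294, so J = 1.002718/1.386294 = 0.723308, i.e. 0.7233 to 4 decimal places.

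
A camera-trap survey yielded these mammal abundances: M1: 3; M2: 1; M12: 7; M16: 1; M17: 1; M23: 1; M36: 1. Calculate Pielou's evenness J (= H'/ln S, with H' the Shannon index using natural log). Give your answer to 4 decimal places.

0.8121

Total N = 3+1+7+1+1+1+1 = 15, so the proportions are 0.2, 0.066667, 0.466667, 0.066667, 0.066667, 0.066667, 0.066667 (working shown to 6 dp, full precision carried).
H' = −Σ pᵢ ln pᵢ = −((-0.321888) + (-0.180537) + (-0.355665) + (-0.180537) + (-0.180537) + (-0.180537) + (-0.180537)) = 1.580236.
With S = 7 species, ln S = 1.945910, so J = 1.580236/1.945910 = 0.812081, i.e. 0.8121 to 4 decimal places.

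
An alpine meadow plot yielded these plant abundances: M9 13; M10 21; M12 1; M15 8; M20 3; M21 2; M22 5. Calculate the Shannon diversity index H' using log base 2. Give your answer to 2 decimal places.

Total N = 13+21+1+8+3+2+5 = 53, so the proportions are 0.2453, 0.3962, 0.0189, 0.1509, 0.0566, 0.0377, 0.0943 (working shown to 4 dp, full precision carried).
Each pᵢ log₂ pᵢ term: 0.2453×(-2.0275)=-0.4973, 0.3962×(-1.3356)=-0.5292, 0.0189×(-5.7279)=-0.1081, 0.1509×(-2.7279)=-0.4118, 0.0566×(-4.1430)=-0.2345, 0.0377×(-4.7279)=-0.1784, 0.0943×(-3.4060)=-0.3213.
Sum = -2.2806, so H' = 2.28.

2.28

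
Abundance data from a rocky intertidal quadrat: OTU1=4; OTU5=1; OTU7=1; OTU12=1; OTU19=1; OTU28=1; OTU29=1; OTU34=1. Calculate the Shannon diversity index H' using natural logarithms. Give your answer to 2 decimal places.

Total N = 4+1+1+1+1+1+1+1 = 11, so the proportions are 0.3636, 0.0909, 0.0909, 0.0909, 0.0909, 0.0909, 0.0909, 0.0909 (working shown to 4 dp, full precision carried).
Each pᵢ ln pᵢ term: 0.3636×(-1.0116)=-0.3679, 0.0909×(-2.3979)=-0.2180, 0.0909×(-2.3979)=-0.2180, 0.0909×(-2.3979)=-0.2180, 0.0909×(-2.3979)=-0.2180, 0.0909×(-2.3979)=-0.2180, 0.0909×(-2.3979)=-0.2180, 0.0909×(-2.3979)=-0.2180.
Sum = -1.8938, so H' = 1.89.

1.89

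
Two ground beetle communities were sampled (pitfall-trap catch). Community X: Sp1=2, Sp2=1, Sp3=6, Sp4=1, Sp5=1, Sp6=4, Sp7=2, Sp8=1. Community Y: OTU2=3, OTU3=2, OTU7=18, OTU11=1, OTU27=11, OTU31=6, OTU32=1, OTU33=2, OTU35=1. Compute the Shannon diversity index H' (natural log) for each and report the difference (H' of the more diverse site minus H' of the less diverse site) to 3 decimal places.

Community X: N=18, proportions 0.11111, 0.05556, 0.33333, 0.05556, 0.05556, 0.22222, 0.11111, 0.05556, giving H' = 1.83102 (working shown to 5 dp, full precision carried).
Community Y: N=45, proportions 0.06667, 0.04444, 0.4, 0.02222, 0.24444, 0.13333, 0.02222, 0.04444, 0.02222, giving H' = 1.69061.
Difference = |1.83102 − 1.69061| = 0.14041, i.e. 0.140 to 3 decimal places.

0.140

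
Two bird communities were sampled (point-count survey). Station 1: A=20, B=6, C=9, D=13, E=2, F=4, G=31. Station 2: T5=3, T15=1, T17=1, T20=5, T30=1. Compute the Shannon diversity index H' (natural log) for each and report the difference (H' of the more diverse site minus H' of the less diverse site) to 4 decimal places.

0.2857

Station 1: N=85, proportions 0.235294, 0.070588, 0.105882, 0.152941, 0.023529, 0.047059, 0.364706, giving H' = 1.652420 (working shown to 6 dp, full precision carried).
Station 2: N=11, proportions 0.272727, 0.090909, 0.090909, 0.454545, 0.090909, giving H' = 1.366711.
Difference = |1.652420 − 1.366711| = 0.285709, i.e. 0.2857 to 4 decimal places.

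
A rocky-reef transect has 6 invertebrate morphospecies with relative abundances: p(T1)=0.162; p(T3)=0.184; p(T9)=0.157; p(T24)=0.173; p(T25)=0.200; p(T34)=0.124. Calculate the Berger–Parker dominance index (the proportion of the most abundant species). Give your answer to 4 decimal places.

The largest proportion is 0.2, i.e. d = 0.2000 to 4 decimal places.

0.2000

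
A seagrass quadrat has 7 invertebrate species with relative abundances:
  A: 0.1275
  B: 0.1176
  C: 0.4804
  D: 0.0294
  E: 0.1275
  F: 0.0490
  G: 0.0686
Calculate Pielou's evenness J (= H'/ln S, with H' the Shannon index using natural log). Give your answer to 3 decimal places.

0.804

H' = −Σ pᵢ ln pᵢ = −((-0.26260) + (-0.25172) + (-0.35220) + (-0.10369) + (-0.26260) + (-0.14778) + (-0.18381)) = 1.56440 (working shown to 5 dp, full precision carried).
With S = 7 species, ln S = 1.94591, so J = 1.56440/1.94591 = 0.80394, i.e. 0.804 to 3 decimal places.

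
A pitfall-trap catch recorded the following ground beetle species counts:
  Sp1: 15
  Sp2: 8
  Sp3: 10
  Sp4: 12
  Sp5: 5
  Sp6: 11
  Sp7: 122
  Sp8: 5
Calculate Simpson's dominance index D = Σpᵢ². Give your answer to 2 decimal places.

Total N = 15+8+10+12+5+11+122+5 = 188, so the proportions are 0.0798, 0.0426, 0.0532, 0.0638, 0.0266, 0.0585, 0.6489, 0.0266 (working shown to 4 dp, full precision carried).
D = 0.0798² + 0.0426² + 0.0532² + 0.0638² + 0.0266² + 0.0585² + 0.6489² + 0.0266² = 0.0064 + 0.0018 + 0.0028 + 0.0041 + 0.0007 + 0.0034 + 0.4211 + 0.0007 = 0.4410.
To 2 decimal places, D = 0.44.

0.44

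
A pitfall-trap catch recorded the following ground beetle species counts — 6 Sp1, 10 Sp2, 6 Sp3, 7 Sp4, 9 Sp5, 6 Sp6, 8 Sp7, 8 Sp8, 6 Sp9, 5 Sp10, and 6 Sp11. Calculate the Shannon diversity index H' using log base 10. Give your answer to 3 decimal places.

1.032

Total N = 6+10+6+7+9+6+8+8+6+5+6 = 77, so the proportions are 0.07792, 0.12987, 0.07792, 0.09091, 0.11688, 0.07792, 0.1039, 0.1039, 0.07792, 0.06494, 0.07792 (working shown to 5 dp, full precision carried).
Each pᵢ log₁₀ pᵢ term: 0.07792×(-1.10834)=-0.08636, 0.12987×(-0.88649)=-0.11513, 0.07792×(-1.10834)=-0.08636, 0.09091×(-1.04139)=-0.09467, 0.11688×(-0.93225)=-0.10896, 0.07792×(-1.10834)=-0.08636, 0.1039×(-0.98340)=-0.10217, 0.1039×(-0.98340)=-0.10217, 0.07792×(-1.10834)=-0.08636, 0.06494×(-1.18752)=-0.07711, 0.07792×(-1.10834)=-0.08636.
Sum = -1.03204, so H' = 1.032.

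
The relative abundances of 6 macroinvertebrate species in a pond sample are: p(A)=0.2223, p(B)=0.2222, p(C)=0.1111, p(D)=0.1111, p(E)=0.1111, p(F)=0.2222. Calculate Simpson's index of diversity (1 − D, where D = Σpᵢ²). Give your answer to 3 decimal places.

D = 0.2223² + 0.2222² + 0.1111² + 0.1111² + 0.1111² + 0.2222² = 0.04942 + 0.04937 + 0.01234 + 0.01234 + 0.01234 + 0.04937 = 0.18519 (working shown to 5 dp, full precision carried).
So 1 − D = 0.81481, i.e. 0.815 to 3 decimal places.

0.815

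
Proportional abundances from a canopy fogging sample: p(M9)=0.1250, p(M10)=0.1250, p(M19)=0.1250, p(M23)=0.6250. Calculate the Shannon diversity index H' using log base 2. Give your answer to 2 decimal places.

1.55

Each pᵢ log₂ pᵢ term (working shown to 4 dp, full precision carried): 0.125×(-3.0000)=-0.3750, 0.125×(-3.0000)=-0.3750, 0.125×(-3.0000)=-0.3750, 0.625×(-0.6781)=-0.4238.
Sum = -1.5488, so H' = 1.55.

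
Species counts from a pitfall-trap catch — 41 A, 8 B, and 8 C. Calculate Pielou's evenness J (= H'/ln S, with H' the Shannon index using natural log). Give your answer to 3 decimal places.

Total N = 41+8+8 = 57, so the proportions are 0.7193, 0.14035, 0.14035 (working shown to 5 dp, full precision carried).
H' = −Σ pᵢ ln pᵢ = −((-0.23699) + (-0.27559) + (-0.27559)) = 0.78818.
With S = 3 species, ln S = 1.09861, so J = 0.78818/1.09861 = 0.71743, i.e. 0.717 to 3 decimal places.

0.717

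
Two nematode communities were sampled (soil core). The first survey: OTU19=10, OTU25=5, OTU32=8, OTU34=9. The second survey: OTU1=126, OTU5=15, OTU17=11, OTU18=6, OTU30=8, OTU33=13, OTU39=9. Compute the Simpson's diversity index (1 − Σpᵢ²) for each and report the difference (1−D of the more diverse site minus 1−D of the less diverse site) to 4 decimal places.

The first survey: N=32, proportions 0.3125, 0.15625, 0.25, 0.28125, giving 1−D = 0.736328 (working shown to 6 dp, full precision carried).
The second survey: N=188, proportions 0.670213, 0.079787, 0.058511, 0.031915, 0.042553, 0.069149, 0.047872, giving 1−D = 0.531123.
Difference = |0.736328 − 0.531123| = 0.205205, i.e. 0.2052 to 4 decimal places.

0.2052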